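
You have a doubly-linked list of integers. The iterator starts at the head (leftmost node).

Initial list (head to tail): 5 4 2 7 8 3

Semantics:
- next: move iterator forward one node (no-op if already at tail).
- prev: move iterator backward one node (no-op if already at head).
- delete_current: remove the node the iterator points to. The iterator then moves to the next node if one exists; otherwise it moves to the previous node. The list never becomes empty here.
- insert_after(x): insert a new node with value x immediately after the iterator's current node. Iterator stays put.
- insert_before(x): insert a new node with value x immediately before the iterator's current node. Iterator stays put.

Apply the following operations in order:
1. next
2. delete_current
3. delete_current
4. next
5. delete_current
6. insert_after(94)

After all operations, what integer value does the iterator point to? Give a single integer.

After 1 (next): list=[5, 4, 2, 7, 8, 3] cursor@4
After 2 (delete_current): list=[5, 2, 7, 8, 3] cursor@2
After 3 (delete_current): list=[5, 7, 8, 3] cursor@7
After 4 (next): list=[5, 7, 8, 3] cursor@8
After 5 (delete_current): list=[5, 7, 3] cursor@3
After 6 (insert_after(94)): list=[5, 7, 3, 94] cursor@3

Answer: 3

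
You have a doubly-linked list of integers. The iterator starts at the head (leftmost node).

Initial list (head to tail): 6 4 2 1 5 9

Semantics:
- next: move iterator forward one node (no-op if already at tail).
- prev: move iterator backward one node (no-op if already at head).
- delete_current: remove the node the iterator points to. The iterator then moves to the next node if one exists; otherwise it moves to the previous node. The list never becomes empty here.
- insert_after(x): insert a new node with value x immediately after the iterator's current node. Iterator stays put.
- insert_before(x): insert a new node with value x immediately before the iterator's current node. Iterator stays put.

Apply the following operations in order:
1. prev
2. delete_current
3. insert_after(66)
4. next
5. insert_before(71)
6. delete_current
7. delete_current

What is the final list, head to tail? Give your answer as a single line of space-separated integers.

After 1 (prev): list=[6, 4, 2, 1, 5, 9] cursor@6
After 2 (delete_current): list=[4, 2, 1, 5, 9] cursor@4
After 3 (insert_after(66)): list=[4, 66, 2, 1, 5, 9] cursor@4
After 4 (next): list=[4, 66, 2, 1, 5, 9] cursor@66
After 5 (insert_before(71)): list=[4, 71, 66, 2, 1, 5, 9] cursor@66
After 6 (delete_current): list=[4, 71, 2, 1, 5, 9] cursor@2
After 7 (delete_current): list=[4, 71, 1, 5, 9] cursor@1

Answer: 4 71 1 5 9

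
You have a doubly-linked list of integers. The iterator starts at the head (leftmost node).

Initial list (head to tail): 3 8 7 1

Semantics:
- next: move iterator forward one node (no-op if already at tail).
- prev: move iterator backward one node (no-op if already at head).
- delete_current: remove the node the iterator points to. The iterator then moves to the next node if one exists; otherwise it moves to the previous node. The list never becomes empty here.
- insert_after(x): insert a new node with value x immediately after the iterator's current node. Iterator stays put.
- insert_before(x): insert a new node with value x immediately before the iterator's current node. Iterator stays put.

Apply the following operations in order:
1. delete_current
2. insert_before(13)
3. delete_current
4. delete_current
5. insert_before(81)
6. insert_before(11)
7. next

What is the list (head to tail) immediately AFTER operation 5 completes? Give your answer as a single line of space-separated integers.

After 1 (delete_current): list=[8, 7, 1] cursor@8
After 2 (insert_before(13)): list=[13, 8, 7, 1] cursor@8
After 3 (delete_current): list=[13, 7, 1] cursor@7
After 4 (delete_current): list=[13, 1] cursor@1
After 5 (insert_before(81)): list=[13, 81, 1] cursor@1

Answer: 13 81 1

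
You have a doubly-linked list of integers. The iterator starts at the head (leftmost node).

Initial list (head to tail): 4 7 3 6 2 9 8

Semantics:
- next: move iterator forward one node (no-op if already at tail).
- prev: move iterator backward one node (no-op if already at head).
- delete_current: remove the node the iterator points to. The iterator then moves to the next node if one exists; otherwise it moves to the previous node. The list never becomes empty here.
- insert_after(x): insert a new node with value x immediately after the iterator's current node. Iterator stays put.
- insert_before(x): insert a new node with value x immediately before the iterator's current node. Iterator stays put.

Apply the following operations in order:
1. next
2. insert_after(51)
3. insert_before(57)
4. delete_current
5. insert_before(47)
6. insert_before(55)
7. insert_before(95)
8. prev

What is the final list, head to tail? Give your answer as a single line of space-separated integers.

Answer: 4 57 47 55 95 51 3 6 2 9 8

Derivation:
After 1 (next): list=[4, 7, 3, 6, 2, 9, 8] cursor@7
After 2 (insert_after(51)): list=[4, 7, 51, 3, 6, 2, 9, 8] cursor@7
After 3 (insert_before(57)): list=[4, 57, 7, 51, 3, 6, 2, 9, 8] cursor@7
After 4 (delete_current): list=[4, 57, 51, 3, 6, 2, 9, 8] cursor@51
After 5 (insert_before(47)): list=[4, 57, 47, 51, 3, 6, 2, 9, 8] cursor@51
After 6 (insert_before(55)): list=[4, 57, 47, 55, 51, 3, 6, 2, 9, 8] cursor@51
After 7 (insert_before(95)): list=[4, 57, 47, 55, 95, 51, 3, 6, 2, 9, 8] cursor@51
After 8 (prev): list=[4, 57, 47, 55, 95, 51, 3, 6, 2, 9, 8] cursor@95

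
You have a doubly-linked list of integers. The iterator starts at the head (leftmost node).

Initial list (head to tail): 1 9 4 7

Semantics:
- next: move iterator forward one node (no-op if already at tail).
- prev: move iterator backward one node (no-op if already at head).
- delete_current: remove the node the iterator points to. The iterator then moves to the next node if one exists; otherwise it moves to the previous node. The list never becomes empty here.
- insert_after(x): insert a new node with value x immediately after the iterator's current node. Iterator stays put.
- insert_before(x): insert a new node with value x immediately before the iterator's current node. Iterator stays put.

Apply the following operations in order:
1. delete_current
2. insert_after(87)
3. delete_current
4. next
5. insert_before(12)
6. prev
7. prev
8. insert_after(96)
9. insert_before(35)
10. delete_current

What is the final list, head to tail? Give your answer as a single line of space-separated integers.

Answer: 35 96 12 4 7

Derivation:
After 1 (delete_current): list=[9, 4, 7] cursor@9
After 2 (insert_after(87)): list=[9, 87, 4, 7] cursor@9
After 3 (delete_current): list=[87, 4, 7] cursor@87
After 4 (next): list=[87, 4, 7] cursor@4
After 5 (insert_before(12)): list=[87, 12, 4, 7] cursor@4
After 6 (prev): list=[87, 12, 4, 7] cursor@12
After 7 (prev): list=[87, 12, 4, 7] cursor@87
After 8 (insert_after(96)): list=[87, 96, 12, 4, 7] cursor@87
After 9 (insert_before(35)): list=[35, 87, 96, 12, 4, 7] cursor@87
After 10 (delete_current): list=[35, 96, 12, 4, 7] cursor@96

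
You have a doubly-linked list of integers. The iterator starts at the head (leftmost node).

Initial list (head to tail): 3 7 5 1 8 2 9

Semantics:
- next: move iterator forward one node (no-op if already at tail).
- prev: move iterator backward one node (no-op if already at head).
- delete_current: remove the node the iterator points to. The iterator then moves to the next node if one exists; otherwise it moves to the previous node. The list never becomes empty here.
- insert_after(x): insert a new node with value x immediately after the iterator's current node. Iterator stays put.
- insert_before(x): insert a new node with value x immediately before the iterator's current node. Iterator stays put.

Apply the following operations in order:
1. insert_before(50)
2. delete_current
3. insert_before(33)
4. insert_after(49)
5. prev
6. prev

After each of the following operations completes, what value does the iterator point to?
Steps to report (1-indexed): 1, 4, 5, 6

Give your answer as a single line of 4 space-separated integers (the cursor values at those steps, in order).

After 1 (insert_before(50)): list=[50, 3, 7, 5, 1, 8, 2, 9] cursor@3
After 2 (delete_current): list=[50, 7, 5, 1, 8, 2, 9] cursor@7
After 3 (insert_before(33)): list=[50, 33, 7, 5, 1, 8, 2, 9] cursor@7
After 4 (insert_after(49)): list=[50, 33, 7, 49, 5, 1, 8, 2, 9] cursor@7
After 5 (prev): list=[50, 33, 7, 49, 5, 1, 8, 2, 9] cursor@33
After 6 (prev): list=[50, 33, 7, 49, 5, 1, 8, 2, 9] cursor@50

Answer: 3 7 33 50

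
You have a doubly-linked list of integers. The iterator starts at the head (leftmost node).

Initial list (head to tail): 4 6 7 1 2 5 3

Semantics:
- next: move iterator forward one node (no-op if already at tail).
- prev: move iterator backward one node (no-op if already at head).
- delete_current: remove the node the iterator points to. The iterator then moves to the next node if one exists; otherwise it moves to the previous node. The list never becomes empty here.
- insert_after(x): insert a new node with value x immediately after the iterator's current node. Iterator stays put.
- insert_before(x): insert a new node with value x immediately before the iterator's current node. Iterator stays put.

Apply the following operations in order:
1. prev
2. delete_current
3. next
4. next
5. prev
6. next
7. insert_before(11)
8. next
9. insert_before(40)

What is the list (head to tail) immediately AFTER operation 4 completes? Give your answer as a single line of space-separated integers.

Answer: 6 7 1 2 5 3

Derivation:
After 1 (prev): list=[4, 6, 7, 1, 2, 5, 3] cursor@4
After 2 (delete_current): list=[6, 7, 1, 2, 5, 3] cursor@6
After 3 (next): list=[6, 7, 1, 2, 5, 3] cursor@7
After 4 (next): list=[6, 7, 1, 2, 5, 3] cursor@1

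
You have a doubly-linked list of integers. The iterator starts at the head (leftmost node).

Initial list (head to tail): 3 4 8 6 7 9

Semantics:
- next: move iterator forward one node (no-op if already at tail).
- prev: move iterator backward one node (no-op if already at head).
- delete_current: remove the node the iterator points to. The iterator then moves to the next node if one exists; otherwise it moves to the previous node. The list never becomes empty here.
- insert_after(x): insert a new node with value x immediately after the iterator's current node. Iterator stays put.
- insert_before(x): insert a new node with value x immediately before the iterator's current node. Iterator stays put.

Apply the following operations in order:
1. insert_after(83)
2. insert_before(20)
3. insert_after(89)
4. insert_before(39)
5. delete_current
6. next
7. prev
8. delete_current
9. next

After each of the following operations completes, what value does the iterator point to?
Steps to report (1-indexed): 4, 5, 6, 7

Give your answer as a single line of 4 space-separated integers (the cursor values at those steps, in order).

Answer: 3 89 83 89

Derivation:
After 1 (insert_after(83)): list=[3, 83, 4, 8, 6, 7, 9] cursor@3
After 2 (insert_before(20)): list=[20, 3, 83, 4, 8, 6, 7, 9] cursor@3
After 3 (insert_after(89)): list=[20, 3, 89, 83, 4, 8, 6, 7, 9] cursor@3
After 4 (insert_before(39)): list=[20, 39, 3, 89, 83, 4, 8, 6, 7, 9] cursor@3
After 5 (delete_current): list=[20, 39, 89, 83, 4, 8, 6, 7, 9] cursor@89
After 6 (next): list=[20, 39, 89, 83, 4, 8, 6, 7, 9] cursor@83
After 7 (prev): list=[20, 39, 89, 83, 4, 8, 6, 7, 9] cursor@89
After 8 (delete_current): list=[20, 39, 83, 4, 8, 6, 7, 9] cursor@83
After 9 (next): list=[20, 39, 83, 4, 8, 6, 7, 9] cursor@4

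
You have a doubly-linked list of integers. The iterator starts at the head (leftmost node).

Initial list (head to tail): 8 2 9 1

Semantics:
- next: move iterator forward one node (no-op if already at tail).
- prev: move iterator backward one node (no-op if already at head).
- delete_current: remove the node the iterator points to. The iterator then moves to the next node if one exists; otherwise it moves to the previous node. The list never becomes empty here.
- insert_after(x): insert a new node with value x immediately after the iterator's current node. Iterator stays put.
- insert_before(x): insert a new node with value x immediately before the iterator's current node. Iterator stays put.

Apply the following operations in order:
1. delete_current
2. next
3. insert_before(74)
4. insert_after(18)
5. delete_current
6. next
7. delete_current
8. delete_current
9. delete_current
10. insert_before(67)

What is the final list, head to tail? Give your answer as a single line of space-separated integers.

After 1 (delete_current): list=[2, 9, 1] cursor@2
After 2 (next): list=[2, 9, 1] cursor@9
After 3 (insert_before(74)): list=[2, 74, 9, 1] cursor@9
After 4 (insert_after(18)): list=[2, 74, 9, 18, 1] cursor@9
After 5 (delete_current): list=[2, 74, 18, 1] cursor@18
After 6 (next): list=[2, 74, 18, 1] cursor@1
After 7 (delete_current): list=[2, 74, 18] cursor@18
After 8 (delete_current): list=[2, 74] cursor@74
After 9 (delete_current): list=[2] cursor@2
After 10 (insert_before(67)): list=[67, 2] cursor@2

Answer: 67 2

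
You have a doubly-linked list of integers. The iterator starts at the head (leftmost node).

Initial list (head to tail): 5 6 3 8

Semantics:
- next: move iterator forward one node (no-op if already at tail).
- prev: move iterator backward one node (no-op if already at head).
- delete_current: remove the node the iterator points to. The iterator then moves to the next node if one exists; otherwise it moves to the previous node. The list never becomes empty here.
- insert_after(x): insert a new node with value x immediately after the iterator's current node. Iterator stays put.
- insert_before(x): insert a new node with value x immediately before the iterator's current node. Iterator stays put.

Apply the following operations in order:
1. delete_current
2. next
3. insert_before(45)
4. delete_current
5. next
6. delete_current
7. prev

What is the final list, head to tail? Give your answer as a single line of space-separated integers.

Answer: 6 45

Derivation:
After 1 (delete_current): list=[6, 3, 8] cursor@6
After 2 (next): list=[6, 3, 8] cursor@3
After 3 (insert_before(45)): list=[6, 45, 3, 8] cursor@3
After 4 (delete_current): list=[6, 45, 8] cursor@8
After 5 (next): list=[6, 45, 8] cursor@8
After 6 (delete_current): list=[6, 45] cursor@45
After 7 (prev): list=[6, 45] cursor@6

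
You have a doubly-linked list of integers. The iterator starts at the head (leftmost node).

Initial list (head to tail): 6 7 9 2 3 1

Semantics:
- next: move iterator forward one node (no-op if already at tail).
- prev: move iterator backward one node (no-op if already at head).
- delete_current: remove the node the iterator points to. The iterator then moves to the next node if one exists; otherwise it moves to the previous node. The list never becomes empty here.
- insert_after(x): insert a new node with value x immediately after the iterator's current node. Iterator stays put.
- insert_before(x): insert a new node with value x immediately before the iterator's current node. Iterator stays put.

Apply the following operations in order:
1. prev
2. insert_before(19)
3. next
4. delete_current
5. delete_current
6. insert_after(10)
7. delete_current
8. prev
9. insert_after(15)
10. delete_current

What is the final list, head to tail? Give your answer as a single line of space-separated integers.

After 1 (prev): list=[6, 7, 9, 2, 3, 1] cursor@6
After 2 (insert_before(19)): list=[19, 6, 7, 9, 2, 3, 1] cursor@6
After 3 (next): list=[19, 6, 7, 9, 2, 3, 1] cursor@7
After 4 (delete_current): list=[19, 6, 9, 2, 3, 1] cursor@9
After 5 (delete_current): list=[19, 6, 2, 3, 1] cursor@2
After 6 (insert_after(10)): list=[19, 6, 2, 10, 3, 1] cursor@2
After 7 (delete_current): list=[19, 6, 10, 3, 1] cursor@10
After 8 (prev): list=[19, 6, 10, 3, 1] cursor@6
After 9 (insert_after(15)): list=[19, 6, 15, 10, 3, 1] cursor@6
After 10 (delete_current): list=[19, 15, 10, 3, 1] cursor@15

Answer: 19 15 10 3 1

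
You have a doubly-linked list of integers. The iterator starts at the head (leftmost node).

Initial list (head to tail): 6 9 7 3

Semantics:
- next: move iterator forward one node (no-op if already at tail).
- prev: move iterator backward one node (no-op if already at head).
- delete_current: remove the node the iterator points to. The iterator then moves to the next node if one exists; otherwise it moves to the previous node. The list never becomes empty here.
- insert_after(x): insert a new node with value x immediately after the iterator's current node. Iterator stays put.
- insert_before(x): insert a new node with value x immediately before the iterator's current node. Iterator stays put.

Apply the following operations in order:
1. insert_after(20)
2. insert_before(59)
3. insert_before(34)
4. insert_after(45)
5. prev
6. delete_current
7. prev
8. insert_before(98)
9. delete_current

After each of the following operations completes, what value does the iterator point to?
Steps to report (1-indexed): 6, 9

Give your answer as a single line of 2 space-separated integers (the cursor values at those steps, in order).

After 1 (insert_after(20)): list=[6, 20, 9, 7, 3] cursor@6
After 2 (insert_before(59)): list=[59, 6, 20, 9, 7, 3] cursor@6
After 3 (insert_before(34)): list=[59, 34, 6, 20, 9, 7, 3] cursor@6
After 4 (insert_after(45)): list=[59, 34, 6, 45, 20, 9, 7, 3] cursor@6
After 5 (prev): list=[59, 34, 6, 45, 20, 9, 7, 3] cursor@34
After 6 (delete_current): list=[59, 6, 45, 20, 9, 7, 3] cursor@6
After 7 (prev): list=[59, 6, 45, 20, 9, 7, 3] cursor@59
After 8 (insert_before(98)): list=[98, 59, 6, 45, 20, 9, 7, 3] cursor@59
After 9 (delete_current): list=[98, 6, 45, 20, 9, 7, 3] cursor@6

Answer: 6 6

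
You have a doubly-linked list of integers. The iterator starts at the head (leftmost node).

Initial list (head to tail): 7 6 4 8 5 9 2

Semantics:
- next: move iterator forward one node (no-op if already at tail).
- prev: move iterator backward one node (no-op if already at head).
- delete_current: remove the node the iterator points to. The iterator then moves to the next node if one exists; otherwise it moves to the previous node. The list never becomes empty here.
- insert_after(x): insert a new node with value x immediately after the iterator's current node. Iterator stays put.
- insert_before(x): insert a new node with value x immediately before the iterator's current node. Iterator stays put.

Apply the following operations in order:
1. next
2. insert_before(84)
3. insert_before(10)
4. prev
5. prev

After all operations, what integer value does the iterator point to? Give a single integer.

After 1 (next): list=[7, 6, 4, 8, 5, 9, 2] cursor@6
After 2 (insert_before(84)): list=[7, 84, 6, 4, 8, 5, 9, 2] cursor@6
After 3 (insert_before(10)): list=[7, 84, 10, 6, 4, 8, 5, 9, 2] cursor@6
After 4 (prev): list=[7, 84, 10, 6, 4, 8, 5, 9, 2] cursor@10
After 5 (prev): list=[7, 84, 10, 6, 4, 8, 5, 9, 2] cursor@84

Answer: 84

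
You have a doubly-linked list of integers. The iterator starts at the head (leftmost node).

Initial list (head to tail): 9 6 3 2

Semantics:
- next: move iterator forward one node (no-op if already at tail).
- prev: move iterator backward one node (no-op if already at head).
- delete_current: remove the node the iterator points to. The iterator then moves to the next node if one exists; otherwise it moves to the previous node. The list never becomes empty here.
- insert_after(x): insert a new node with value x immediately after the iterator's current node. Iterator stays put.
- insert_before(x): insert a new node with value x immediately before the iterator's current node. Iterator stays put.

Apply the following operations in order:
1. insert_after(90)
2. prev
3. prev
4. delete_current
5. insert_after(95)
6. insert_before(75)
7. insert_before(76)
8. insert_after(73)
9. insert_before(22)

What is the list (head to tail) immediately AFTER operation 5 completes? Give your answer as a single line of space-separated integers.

Answer: 90 95 6 3 2

Derivation:
After 1 (insert_after(90)): list=[9, 90, 6, 3, 2] cursor@9
After 2 (prev): list=[9, 90, 6, 3, 2] cursor@9
After 3 (prev): list=[9, 90, 6, 3, 2] cursor@9
After 4 (delete_current): list=[90, 6, 3, 2] cursor@90
After 5 (insert_after(95)): list=[90, 95, 6, 3, 2] cursor@90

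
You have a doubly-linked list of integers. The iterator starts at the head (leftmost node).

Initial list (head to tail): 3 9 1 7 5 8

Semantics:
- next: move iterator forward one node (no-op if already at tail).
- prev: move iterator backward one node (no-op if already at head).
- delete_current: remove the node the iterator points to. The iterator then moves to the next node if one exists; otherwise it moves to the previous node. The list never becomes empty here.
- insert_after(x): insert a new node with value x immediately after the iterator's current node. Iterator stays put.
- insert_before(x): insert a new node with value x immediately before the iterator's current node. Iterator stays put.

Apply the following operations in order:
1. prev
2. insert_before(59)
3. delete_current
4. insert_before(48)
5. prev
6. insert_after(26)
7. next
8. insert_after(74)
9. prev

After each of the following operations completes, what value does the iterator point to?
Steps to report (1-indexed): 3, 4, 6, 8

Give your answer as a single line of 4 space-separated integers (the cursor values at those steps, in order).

After 1 (prev): list=[3, 9, 1, 7, 5, 8] cursor@3
After 2 (insert_before(59)): list=[59, 3, 9, 1, 7, 5, 8] cursor@3
After 3 (delete_current): list=[59, 9, 1, 7, 5, 8] cursor@9
After 4 (insert_before(48)): list=[59, 48, 9, 1, 7, 5, 8] cursor@9
After 5 (prev): list=[59, 48, 9, 1, 7, 5, 8] cursor@48
After 6 (insert_after(26)): list=[59, 48, 26, 9, 1, 7, 5, 8] cursor@48
After 7 (next): list=[59, 48, 26, 9, 1, 7, 5, 8] cursor@26
After 8 (insert_after(74)): list=[59, 48, 26, 74, 9, 1, 7, 5, 8] cursor@26
After 9 (prev): list=[59, 48, 26, 74, 9, 1, 7, 5, 8] cursor@48

Answer: 9 9 48 26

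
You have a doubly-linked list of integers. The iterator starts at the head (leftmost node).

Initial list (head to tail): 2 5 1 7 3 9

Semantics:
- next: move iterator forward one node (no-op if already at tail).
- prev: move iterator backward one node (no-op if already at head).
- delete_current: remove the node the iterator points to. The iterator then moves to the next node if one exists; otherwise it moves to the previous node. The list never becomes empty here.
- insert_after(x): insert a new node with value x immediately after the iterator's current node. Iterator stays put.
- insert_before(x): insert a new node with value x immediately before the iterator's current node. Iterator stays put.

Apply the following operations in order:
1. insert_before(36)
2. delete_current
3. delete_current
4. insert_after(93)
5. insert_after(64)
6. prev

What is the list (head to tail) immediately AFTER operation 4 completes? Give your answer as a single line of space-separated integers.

After 1 (insert_before(36)): list=[36, 2, 5, 1, 7, 3, 9] cursor@2
After 2 (delete_current): list=[36, 5, 1, 7, 3, 9] cursor@5
After 3 (delete_current): list=[36, 1, 7, 3, 9] cursor@1
After 4 (insert_after(93)): list=[36, 1, 93, 7, 3, 9] cursor@1

Answer: 36 1 93 7 3 9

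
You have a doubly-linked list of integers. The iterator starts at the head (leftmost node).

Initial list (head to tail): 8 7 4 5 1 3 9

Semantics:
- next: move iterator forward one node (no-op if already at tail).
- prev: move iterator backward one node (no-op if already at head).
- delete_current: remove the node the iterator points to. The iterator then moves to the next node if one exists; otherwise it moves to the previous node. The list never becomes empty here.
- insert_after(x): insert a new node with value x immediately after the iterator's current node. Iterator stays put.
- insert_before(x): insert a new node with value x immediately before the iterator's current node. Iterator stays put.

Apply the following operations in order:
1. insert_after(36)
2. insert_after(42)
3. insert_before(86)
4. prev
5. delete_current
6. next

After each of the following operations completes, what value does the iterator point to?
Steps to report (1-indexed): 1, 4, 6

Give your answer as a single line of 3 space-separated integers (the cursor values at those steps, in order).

Answer: 8 86 42

Derivation:
After 1 (insert_after(36)): list=[8, 36, 7, 4, 5, 1, 3, 9] cursor@8
After 2 (insert_after(42)): list=[8, 42, 36, 7, 4, 5, 1, 3, 9] cursor@8
After 3 (insert_before(86)): list=[86, 8, 42, 36, 7, 4, 5, 1, 3, 9] cursor@8
After 4 (prev): list=[86, 8, 42, 36, 7, 4, 5, 1, 3, 9] cursor@86
After 5 (delete_current): list=[8, 42, 36, 7, 4, 5, 1, 3, 9] cursor@8
After 6 (next): list=[8, 42, 36, 7, 4, 5, 1, 3, 9] cursor@42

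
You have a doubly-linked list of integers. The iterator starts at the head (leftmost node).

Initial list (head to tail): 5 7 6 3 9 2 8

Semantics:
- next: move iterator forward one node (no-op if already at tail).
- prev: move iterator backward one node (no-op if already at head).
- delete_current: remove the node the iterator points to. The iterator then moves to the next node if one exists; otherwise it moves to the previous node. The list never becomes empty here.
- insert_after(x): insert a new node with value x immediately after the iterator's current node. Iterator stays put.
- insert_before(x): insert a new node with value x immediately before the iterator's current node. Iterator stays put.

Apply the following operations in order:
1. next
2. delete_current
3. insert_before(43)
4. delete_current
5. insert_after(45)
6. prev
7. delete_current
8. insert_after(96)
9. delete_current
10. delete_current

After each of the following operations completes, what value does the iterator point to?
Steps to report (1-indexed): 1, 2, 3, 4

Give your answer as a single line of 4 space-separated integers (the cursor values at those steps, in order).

After 1 (next): list=[5, 7, 6, 3, 9, 2, 8] cursor@7
After 2 (delete_current): list=[5, 6, 3, 9, 2, 8] cursor@6
After 3 (insert_before(43)): list=[5, 43, 6, 3, 9, 2, 8] cursor@6
After 4 (delete_current): list=[5, 43, 3, 9, 2, 8] cursor@3
After 5 (insert_after(45)): list=[5, 43, 3, 45, 9, 2, 8] cursor@3
After 6 (prev): list=[5, 43, 3, 45, 9, 2, 8] cursor@43
After 7 (delete_current): list=[5, 3, 45, 9, 2, 8] cursor@3
After 8 (insert_after(96)): list=[5, 3, 96, 45, 9, 2, 8] cursor@3
After 9 (delete_current): list=[5, 96, 45, 9, 2, 8] cursor@96
After 10 (delete_current): list=[5, 45, 9, 2, 8] cursor@45

Answer: 7 6 6 3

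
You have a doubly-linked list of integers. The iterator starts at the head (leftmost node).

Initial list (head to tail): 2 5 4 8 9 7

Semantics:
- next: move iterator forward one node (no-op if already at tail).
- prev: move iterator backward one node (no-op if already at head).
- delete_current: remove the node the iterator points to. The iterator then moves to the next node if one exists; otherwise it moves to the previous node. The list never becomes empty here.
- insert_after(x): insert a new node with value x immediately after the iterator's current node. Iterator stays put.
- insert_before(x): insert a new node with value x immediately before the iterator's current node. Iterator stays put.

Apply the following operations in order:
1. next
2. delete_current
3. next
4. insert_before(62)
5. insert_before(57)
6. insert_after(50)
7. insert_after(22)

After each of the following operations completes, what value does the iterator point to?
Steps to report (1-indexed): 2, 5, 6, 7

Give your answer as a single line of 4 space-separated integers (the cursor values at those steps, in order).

Answer: 4 8 8 8

Derivation:
After 1 (next): list=[2, 5, 4, 8, 9, 7] cursor@5
After 2 (delete_current): list=[2, 4, 8, 9, 7] cursor@4
After 3 (next): list=[2, 4, 8, 9, 7] cursor@8
After 4 (insert_before(62)): list=[2, 4, 62, 8, 9, 7] cursor@8
After 5 (insert_before(57)): list=[2, 4, 62, 57, 8, 9, 7] cursor@8
After 6 (insert_after(50)): list=[2, 4, 62, 57, 8, 50, 9, 7] cursor@8
After 7 (insert_after(22)): list=[2, 4, 62, 57, 8, 22, 50, 9, 7] cursor@8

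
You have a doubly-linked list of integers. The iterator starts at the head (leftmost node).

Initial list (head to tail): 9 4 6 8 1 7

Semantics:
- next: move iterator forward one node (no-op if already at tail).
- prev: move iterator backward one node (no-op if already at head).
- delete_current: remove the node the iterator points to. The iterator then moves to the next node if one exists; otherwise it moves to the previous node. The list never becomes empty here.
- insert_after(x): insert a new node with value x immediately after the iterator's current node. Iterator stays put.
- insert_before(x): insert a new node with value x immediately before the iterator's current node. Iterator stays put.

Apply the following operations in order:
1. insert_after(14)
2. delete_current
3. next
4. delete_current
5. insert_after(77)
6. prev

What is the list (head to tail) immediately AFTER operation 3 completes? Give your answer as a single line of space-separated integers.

Answer: 14 4 6 8 1 7

Derivation:
After 1 (insert_after(14)): list=[9, 14, 4, 6, 8, 1, 7] cursor@9
After 2 (delete_current): list=[14, 4, 6, 8, 1, 7] cursor@14
After 3 (next): list=[14, 4, 6, 8, 1, 7] cursor@4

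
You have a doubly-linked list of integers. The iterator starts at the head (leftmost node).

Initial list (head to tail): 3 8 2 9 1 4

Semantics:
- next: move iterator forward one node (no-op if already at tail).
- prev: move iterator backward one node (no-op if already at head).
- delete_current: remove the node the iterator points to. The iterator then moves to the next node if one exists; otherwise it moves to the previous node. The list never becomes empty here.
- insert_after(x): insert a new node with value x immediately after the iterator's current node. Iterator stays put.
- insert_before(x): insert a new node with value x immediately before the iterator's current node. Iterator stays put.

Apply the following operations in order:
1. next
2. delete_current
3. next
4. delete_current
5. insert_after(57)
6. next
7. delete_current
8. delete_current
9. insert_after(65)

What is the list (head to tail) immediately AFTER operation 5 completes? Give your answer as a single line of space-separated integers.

Answer: 3 2 1 57 4

Derivation:
After 1 (next): list=[3, 8, 2, 9, 1, 4] cursor@8
After 2 (delete_current): list=[3, 2, 9, 1, 4] cursor@2
After 3 (next): list=[3, 2, 9, 1, 4] cursor@9
After 4 (delete_current): list=[3, 2, 1, 4] cursor@1
After 5 (insert_after(57)): list=[3, 2, 1, 57, 4] cursor@1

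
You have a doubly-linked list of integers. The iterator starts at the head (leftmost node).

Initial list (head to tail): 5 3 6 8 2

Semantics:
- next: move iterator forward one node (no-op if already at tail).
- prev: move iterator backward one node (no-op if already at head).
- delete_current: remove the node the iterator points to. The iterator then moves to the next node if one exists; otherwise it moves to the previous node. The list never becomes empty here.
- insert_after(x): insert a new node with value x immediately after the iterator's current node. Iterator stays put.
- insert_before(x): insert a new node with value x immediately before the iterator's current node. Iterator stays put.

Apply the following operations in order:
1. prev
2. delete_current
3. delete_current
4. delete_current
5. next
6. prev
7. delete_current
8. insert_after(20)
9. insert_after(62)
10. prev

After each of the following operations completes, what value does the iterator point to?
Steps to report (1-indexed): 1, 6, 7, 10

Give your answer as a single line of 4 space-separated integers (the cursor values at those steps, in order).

Answer: 5 8 2 2

Derivation:
After 1 (prev): list=[5, 3, 6, 8, 2] cursor@5
After 2 (delete_current): list=[3, 6, 8, 2] cursor@3
After 3 (delete_current): list=[6, 8, 2] cursor@6
After 4 (delete_current): list=[8, 2] cursor@8
After 5 (next): list=[8, 2] cursor@2
After 6 (prev): list=[8, 2] cursor@8
After 7 (delete_current): list=[2] cursor@2
After 8 (insert_after(20)): list=[2, 20] cursor@2
After 9 (insert_after(62)): list=[2, 62, 20] cursor@2
After 10 (prev): list=[2, 62, 20] cursor@2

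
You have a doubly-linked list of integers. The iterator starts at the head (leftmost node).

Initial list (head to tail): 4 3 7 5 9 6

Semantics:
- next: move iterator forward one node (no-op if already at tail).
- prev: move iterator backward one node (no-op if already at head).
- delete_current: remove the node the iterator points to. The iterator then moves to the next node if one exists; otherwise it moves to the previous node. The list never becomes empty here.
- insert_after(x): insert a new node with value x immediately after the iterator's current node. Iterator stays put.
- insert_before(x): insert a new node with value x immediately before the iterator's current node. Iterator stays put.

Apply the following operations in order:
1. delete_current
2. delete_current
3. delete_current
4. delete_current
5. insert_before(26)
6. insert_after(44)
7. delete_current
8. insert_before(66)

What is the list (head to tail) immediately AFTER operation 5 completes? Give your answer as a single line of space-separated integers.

Answer: 26 9 6

Derivation:
After 1 (delete_current): list=[3, 7, 5, 9, 6] cursor@3
After 2 (delete_current): list=[7, 5, 9, 6] cursor@7
After 3 (delete_current): list=[5, 9, 6] cursor@5
After 4 (delete_current): list=[9, 6] cursor@9
After 5 (insert_before(26)): list=[26, 9, 6] cursor@9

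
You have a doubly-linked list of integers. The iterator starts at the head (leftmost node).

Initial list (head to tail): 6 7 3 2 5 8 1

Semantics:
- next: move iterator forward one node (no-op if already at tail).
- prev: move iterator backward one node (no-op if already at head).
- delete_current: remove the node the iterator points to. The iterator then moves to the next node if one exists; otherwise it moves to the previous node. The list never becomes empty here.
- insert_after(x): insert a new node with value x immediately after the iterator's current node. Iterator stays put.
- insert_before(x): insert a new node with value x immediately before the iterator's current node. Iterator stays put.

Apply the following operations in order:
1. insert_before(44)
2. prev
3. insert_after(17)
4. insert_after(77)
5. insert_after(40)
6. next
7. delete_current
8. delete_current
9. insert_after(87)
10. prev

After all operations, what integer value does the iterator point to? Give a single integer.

After 1 (insert_before(44)): list=[44, 6, 7, 3, 2, 5, 8, 1] cursor@6
After 2 (prev): list=[44, 6, 7, 3, 2, 5, 8, 1] cursor@44
After 3 (insert_after(17)): list=[44, 17, 6, 7, 3, 2, 5, 8, 1] cursor@44
After 4 (insert_after(77)): list=[44, 77, 17, 6, 7, 3, 2, 5, 8, 1] cursor@44
After 5 (insert_after(40)): list=[44, 40, 77, 17, 6, 7, 3, 2, 5, 8, 1] cursor@44
After 6 (next): list=[44, 40, 77, 17, 6, 7, 3, 2, 5, 8, 1] cursor@40
After 7 (delete_current): list=[44, 77, 17, 6, 7, 3, 2, 5, 8, 1] cursor@77
After 8 (delete_current): list=[44, 17, 6, 7, 3, 2, 5, 8, 1] cursor@17
After 9 (insert_after(87)): list=[44, 17, 87, 6, 7, 3, 2, 5, 8, 1] cursor@17
After 10 (prev): list=[44, 17, 87, 6, 7, 3, 2, 5, 8, 1] cursor@44

Answer: 44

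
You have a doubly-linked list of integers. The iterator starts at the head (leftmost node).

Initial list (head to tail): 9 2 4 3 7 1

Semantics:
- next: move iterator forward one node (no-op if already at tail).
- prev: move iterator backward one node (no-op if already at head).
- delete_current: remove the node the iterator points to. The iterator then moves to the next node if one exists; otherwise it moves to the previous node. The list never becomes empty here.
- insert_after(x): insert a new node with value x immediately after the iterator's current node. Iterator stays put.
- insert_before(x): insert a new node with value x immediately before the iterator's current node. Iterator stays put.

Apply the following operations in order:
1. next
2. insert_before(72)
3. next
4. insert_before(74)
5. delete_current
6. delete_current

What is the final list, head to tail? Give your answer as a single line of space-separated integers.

After 1 (next): list=[9, 2, 4, 3, 7, 1] cursor@2
After 2 (insert_before(72)): list=[9, 72, 2, 4, 3, 7, 1] cursor@2
After 3 (next): list=[9, 72, 2, 4, 3, 7, 1] cursor@4
After 4 (insert_before(74)): list=[9, 72, 2, 74, 4, 3, 7, 1] cursor@4
After 5 (delete_current): list=[9, 72, 2, 74, 3, 7, 1] cursor@3
After 6 (delete_current): list=[9, 72, 2, 74, 7, 1] cursor@7

Answer: 9 72 2 74 7 1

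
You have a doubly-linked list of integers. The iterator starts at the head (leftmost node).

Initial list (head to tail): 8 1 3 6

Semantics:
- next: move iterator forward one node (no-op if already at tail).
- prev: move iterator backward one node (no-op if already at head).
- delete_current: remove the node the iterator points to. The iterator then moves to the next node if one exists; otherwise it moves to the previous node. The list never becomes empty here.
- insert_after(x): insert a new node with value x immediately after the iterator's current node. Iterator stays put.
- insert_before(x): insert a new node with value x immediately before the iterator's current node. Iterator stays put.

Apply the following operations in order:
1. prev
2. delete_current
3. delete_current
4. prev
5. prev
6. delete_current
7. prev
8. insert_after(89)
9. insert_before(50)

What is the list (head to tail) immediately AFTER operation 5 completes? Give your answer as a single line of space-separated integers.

Answer: 3 6

Derivation:
After 1 (prev): list=[8, 1, 3, 6] cursor@8
After 2 (delete_current): list=[1, 3, 6] cursor@1
After 3 (delete_current): list=[3, 6] cursor@3
After 4 (prev): list=[3, 6] cursor@3
After 5 (prev): list=[3, 6] cursor@3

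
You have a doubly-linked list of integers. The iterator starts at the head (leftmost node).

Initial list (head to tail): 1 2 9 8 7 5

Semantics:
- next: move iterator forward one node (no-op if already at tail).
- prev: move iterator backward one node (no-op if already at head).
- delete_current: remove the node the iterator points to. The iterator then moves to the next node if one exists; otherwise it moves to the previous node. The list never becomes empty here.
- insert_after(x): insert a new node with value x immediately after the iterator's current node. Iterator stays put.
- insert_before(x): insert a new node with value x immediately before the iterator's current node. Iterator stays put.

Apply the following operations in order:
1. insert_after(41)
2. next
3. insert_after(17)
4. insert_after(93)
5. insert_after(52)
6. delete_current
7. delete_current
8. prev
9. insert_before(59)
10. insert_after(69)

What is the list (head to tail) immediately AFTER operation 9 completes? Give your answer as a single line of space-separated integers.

Answer: 59 1 93 17 2 9 8 7 5

Derivation:
After 1 (insert_after(41)): list=[1, 41, 2, 9, 8, 7, 5] cursor@1
After 2 (next): list=[1, 41, 2, 9, 8, 7, 5] cursor@41
After 3 (insert_after(17)): list=[1, 41, 17, 2, 9, 8, 7, 5] cursor@41
After 4 (insert_after(93)): list=[1, 41, 93, 17, 2, 9, 8, 7, 5] cursor@41
After 5 (insert_after(52)): list=[1, 41, 52, 93, 17, 2, 9, 8, 7, 5] cursor@41
After 6 (delete_current): list=[1, 52, 93, 17, 2, 9, 8, 7, 5] cursor@52
After 7 (delete_current): list=[1, 93, 17, 2, 9, 8, 7, 5] cursor@93
After 8 (prev): list=[1, 93, 17, 2, 9, 8, 7, 5] cursor@1
After 9 (insert_before(59)): list=[59, 1, 93, 17, 2, 9, 8, 7, 5] cursor@1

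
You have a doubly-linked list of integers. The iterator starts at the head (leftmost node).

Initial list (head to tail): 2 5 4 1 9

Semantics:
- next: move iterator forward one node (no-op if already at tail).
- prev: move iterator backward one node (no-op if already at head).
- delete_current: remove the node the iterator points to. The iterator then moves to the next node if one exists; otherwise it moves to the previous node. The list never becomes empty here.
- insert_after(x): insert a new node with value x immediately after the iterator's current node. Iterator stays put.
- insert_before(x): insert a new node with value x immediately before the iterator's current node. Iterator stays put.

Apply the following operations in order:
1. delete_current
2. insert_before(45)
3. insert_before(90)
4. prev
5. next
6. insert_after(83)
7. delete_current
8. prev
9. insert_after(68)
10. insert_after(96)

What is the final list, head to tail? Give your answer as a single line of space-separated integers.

Answer: 45 90 96 68 83 4 1 9

Derivation:
After 1 (delete_current): list=[5, 4, 1, 9] cursor@5
After 2 (insert_before(45)): list=[45, 5, 4, 1, 9] cursor@5
After 3 (insert_before(90)): list=[45, 90, 5, 4, 1, 9] cursor@5
After 4 (prev): list=[45, 90, 5, 4, 1, 9] cursor@90
After 5 (next): list=[45, 90, 5, 4, 1, 9] cursor@5
After 6 (insert_after(83)): list=[45, 90, 5, 83, 4, 1, 9] cursor@5
After 7 (delete_current): list=[45, 90, 83, 4, 1, 9] cursor@83
After 8 (prev): list=[45, 90, 83, 4, 1, 9] cursor@90
After 9 (insert_after(68)): list=[45, 90, 68, 83, 4, 1, 9] cursor@90
After 10 (insert_after(96)): list=[45, 90, 96, 68, 83, 4, 1, 9] cursor@90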